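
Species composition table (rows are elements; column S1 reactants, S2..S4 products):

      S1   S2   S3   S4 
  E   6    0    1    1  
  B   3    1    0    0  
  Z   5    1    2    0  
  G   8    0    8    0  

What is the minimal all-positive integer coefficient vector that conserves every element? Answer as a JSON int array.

Coefficients: [1, 3, 1, 5]

E: 1·6 = 6 | 3·0+1·1+5·1 = 6
B: 1·3 = 3 | 3·1+1·0+5·0 = 3
Z: 1·5 = 5 | 3·1+1·2+5·0 = 5
G: 1·8 = 8 | 3·0+1·8+5·0 = 8
gcd(1,3,1,5) = 1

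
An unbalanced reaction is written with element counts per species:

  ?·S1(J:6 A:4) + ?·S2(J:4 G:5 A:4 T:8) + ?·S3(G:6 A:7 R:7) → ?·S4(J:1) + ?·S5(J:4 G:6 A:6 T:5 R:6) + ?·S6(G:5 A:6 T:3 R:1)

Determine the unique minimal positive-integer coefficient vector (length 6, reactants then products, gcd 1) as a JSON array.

Coefficients: [1, 4, 4, 6, 4, 4]

J: 1·6+4·4+4·0 = 22 | 6·1+4·4+4·0 = 22
G: 1·0+4·5+4·6 = 44 | 6·0+4·6+4·5 = 44
A: 1·4+4·4+4·7 = 48 | 6·0+4·6+4·6 = 48
T: 1·0+4·8+4·0 = 32 | 6·0+4·5+4·3 = 32
R: 1·0+4·0+4·7 = 28 | 6·0+4·6+4·1 = 28
gcd(1,4,4,6,4,4) = 1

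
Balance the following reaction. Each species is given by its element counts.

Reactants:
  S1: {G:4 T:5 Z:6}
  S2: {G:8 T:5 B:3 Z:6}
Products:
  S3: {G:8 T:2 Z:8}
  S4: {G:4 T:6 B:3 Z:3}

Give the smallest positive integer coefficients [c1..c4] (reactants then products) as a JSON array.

Coefficients: [2, 4, 3, 4]

G: 2·4+4·8 = 40 | 3·8+4·4 = 40
T: 2·5+4·5 = 30 | 3·2+4·6 = 30
B: 2·0+4·3 = 12 | 3·0+4·3 = 12
Z: 2·6+4·6 = 36 | 3·8+4·3 = 36
gcd(2,4,3,4) = 1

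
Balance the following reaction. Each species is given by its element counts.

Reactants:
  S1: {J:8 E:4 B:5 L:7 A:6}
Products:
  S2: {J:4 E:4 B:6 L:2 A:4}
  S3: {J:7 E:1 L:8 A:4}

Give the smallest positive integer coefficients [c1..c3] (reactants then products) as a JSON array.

J: 6·8 = 48 | 5·4+4·7 = 48
E: 6·4 = 24 | 5·4+4·1 = 24
B: 6·5 = 30 | 5·6+4·0 = 30
L: 6·7 = 42 | 5·2+4·8 = 42
A: 6·6 = 36 | 5·4+4·4 = 36
gcd(6,5,4) = 1

Coefficients: [6, 5, 4]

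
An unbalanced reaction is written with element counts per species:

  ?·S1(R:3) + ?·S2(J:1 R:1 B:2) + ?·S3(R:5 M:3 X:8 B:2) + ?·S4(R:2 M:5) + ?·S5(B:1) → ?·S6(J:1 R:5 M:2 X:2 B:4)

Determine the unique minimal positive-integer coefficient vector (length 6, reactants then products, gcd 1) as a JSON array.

J: 3·0+4·1+1·0+1·0+6·0 = 4 | 4·1 = 4
R: 3·3+4·1+1·5+1·2+6·0 = 20 | 4·5 = 20
M: 3·0+4·0+1·3+1·5+6·0 = 8 | 4·2 = 8
X: 3·0+4·0+1·8+1·0+6·0 = 8 | 4·2 = 8
B: 3·0+4·2+1·2+1·0+6·1 = 16 | 4·4 = 16
gcd(3,4,1,1,6,4) = 1

Coefficients: [3, 4, 1, 1, 6, 4]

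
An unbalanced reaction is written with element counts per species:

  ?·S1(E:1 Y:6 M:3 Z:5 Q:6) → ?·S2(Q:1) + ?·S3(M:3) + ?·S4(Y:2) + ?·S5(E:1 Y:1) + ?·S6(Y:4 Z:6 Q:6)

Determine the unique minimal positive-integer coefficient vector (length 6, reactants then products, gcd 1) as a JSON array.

E: 6·1 = 6 | 6·0+6·0+5·0+6·1+5·0 = 6
Y: 6·6 = 36 | 6·0+6·0+5·2+6·1+5·4 = 36
M: 6·3 = 18 | 6·0+6·3+5·0+6·0+5·0 = 18
Z: 6·5 = 30 | 6·0+6·0+5·0+6·0+5·6 = 30
Q: 6·6 = 36 | 6·1+6·0+5·0+6·0+5·6 = 36
gcd(6,6,6,5,6,5) = 1

Coefficients: [6, 6, 6, 5, 6, 5]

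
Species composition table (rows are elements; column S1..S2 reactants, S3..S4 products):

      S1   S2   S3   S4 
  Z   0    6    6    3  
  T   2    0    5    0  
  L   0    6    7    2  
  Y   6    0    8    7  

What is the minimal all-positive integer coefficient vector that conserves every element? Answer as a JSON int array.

Z: 5·0+3·6 = 18 | 2·6+2·3 = 18
T: 5·2+3·0 = 10 | 2·5+2·0 = 10
L: 5·0+3·6 = 18 | 2·7+2·2 = 18
Y: 5·6+3·0 = 30 | 2·8+2·7 = 30
gcd(5,3,2,2) = 1

Coefficients: [5, 3, 2, 2]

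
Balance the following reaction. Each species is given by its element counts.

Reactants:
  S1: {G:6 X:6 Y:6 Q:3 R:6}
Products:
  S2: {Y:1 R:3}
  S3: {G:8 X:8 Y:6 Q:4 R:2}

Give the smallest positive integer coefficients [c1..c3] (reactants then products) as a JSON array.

Coefficients: [4, 6, 3]

G: 4·6 = 24 | 6·0+3·8 = 24
X: 4·6 = 24 | 6·0+3·8 = 24
Y: 4·6 = 24 | 6·1+3·6 = 24
Q: 4·3 = 12 | 6·0+3·4 = 12
R: 4·6 = 24 | 6·3+3·2 = 24
gcd(4,6,3) = 1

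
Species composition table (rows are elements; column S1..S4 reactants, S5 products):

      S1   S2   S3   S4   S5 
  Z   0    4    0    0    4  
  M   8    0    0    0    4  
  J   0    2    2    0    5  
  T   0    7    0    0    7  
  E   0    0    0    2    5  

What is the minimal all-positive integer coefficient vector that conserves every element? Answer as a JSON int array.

Z: 1·0+2·4+3·0+5·0 = 8 | 2·4 = 8
M: 1·8+2·0+3·0+5·0 = 8 | 2·4 = 8
J: 1·0+2·2+3·2+5·0 = 10 | 2·5 = 10
T: 1·0+2·7+3·0+5·0 = 14 | 2·7 = 14
E: 1·0+2·0+3·0+5·2 = 10 | 2·5 = 10
gcd(1,2,3,5,2) = 1

Coefficients: [1, 2, 3, 5, 2]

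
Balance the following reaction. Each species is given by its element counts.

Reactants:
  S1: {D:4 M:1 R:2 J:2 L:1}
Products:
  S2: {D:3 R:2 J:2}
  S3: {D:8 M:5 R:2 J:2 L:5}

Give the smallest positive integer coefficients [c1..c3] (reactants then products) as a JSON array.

D: 5·4 = 20 | 4·3+1·8 = 20
M: 5·1 = 5 | 4·0+1·5 = 5
R: 5·2 = 10 | 4·2+1·2 = 10
J: 5·2 = 10 | 4·2+1·2 = 10
L: 5·1 = 5 | 4·0+1·5 = 5
gcd(5,4,1) = 1

Coefficients: [5, 4, 1]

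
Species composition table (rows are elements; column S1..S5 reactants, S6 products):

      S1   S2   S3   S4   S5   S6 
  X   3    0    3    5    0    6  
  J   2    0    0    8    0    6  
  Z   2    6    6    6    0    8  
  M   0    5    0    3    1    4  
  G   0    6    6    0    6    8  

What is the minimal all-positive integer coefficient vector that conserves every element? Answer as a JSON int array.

X: 6·3+2·0+1·3+3·5+5·0 = 36 | 6·6 = 36
J: 6·2+2·0+1·0+3·8+5·0 = 36 | 6·6 = 36
Z: 6·2+2·6+1·6+3·6+5·0 = 48 | 6·8 = 48
M: 6·0+2·5+1·0+3·3+5·1 = 24 | 6·4 = 24
G: 6·0+2·6+1·6+3·0+5·6 = 48 | 6·8 = 48
gcd(6,2,1,3,5,6) = 1

Coefficients: [6, 2, 1, 3, 5, 6]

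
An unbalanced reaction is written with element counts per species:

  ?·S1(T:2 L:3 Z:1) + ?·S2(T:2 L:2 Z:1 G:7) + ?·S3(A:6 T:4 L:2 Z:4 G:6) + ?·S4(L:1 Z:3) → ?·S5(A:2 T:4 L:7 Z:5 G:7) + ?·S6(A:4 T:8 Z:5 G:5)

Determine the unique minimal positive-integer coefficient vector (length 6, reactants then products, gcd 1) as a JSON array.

Coefficients: [5, 3, 2, 3, 4, 1]

A: 5·0+3·0+2·6+3·0 = 12 | 4·2+1·4 = 12
T: 5·2+3·2+2·4+3·0 = 24 | 4·4+1·8 = 24
L: 5·3+3·2+2·2+3·1 = 28 | 4·7+1·0 = 28
Z: 5·1+3·1+2·4+3·3 = 25 | 4·5+1·5 = 25
G: 5·0+3·7+2·6+3·0 = 33 | 4·7+1·5 = 33
gcd(5,3,2,3,4,1) = 1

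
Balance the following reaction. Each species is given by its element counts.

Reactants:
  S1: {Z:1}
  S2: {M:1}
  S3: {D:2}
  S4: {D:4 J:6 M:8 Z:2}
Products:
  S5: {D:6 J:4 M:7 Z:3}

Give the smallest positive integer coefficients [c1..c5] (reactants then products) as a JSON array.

D: 5·0+5·0+5·2+2·4 = 18 | 3·6 = 18
J: 5·0+5·0+5·0+2·6 = 12 | 3·4 = 12
M: 5·0+5·1+5·0+2·8 = 21 | 3·7 = 21
Z: 5·1+5·0+5·0+2·2 = 9 | 3·3 = 9
gcd(5,5,5,2,3) = 1

Coefficients: [5, 5, 5, 2, 3]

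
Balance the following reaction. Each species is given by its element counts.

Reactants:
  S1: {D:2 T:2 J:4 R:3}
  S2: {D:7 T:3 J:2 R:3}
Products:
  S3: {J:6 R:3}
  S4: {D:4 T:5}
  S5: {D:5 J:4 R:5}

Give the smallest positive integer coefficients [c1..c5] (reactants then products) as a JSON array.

Coefficients: [3, 3, 1, 3, 3]

D: 3·2+3·7 = 27 | 1·0+3·4+3·5 = 27
T: 3·2+3·3 = 15 | 1·0+3·5+3·0 = 15
J: 3·4+3·2 = 18 | 1·6+3·0+3·4 = 18
R: 3·3+3·3 = 18 | 1·3+3·0+3·5 = 18
gcd(3,3,1,3,3) = 1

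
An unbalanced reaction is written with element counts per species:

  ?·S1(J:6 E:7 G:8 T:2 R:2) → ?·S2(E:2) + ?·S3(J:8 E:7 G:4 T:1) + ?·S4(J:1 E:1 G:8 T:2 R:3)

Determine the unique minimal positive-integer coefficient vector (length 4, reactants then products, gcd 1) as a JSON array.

J: 6·6 = 36 | 5·0+4·8+4·1 = 36
E: 6·7 = 42 | 5·2+4·7+4·1 = 42
G: 6·8 = 48 | 5·0+4·4+4·8 = 48
T: 6·2 = 12 | 5·0+4·1+4·2 = 12
R: 6·2 = 12 | 5·0+4·0+4·3 = 12
gcd(6,5,4,4) = 1

Coefficients: [6, 5, 4, 4]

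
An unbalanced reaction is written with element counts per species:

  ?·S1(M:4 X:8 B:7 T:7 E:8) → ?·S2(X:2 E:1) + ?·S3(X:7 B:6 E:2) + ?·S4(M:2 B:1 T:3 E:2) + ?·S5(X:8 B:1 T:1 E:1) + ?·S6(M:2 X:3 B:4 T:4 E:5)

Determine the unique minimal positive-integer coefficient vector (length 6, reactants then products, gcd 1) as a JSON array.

Coefficients: [5, 3, 2, 6, 1, 4]

M: 5·4 = 20 | 3·0+2·0+6·2+1·0+4·2 = 20
X: 5·8 = 40 | 3·2+2·7+6·0+1·8+4·3 = 40
B: 5·7 = 35 | 3·0+2·6+6·1+1·1+4·4 = 35
T: 5·7 = 35 | 3·0+2·0+6·3+1·1+4·4 = 35
E: 5·8 = 40 | 3·1+2·2+6·2+1·1+4·5 = 40
gcd(5,3,2,6,1,4) = 1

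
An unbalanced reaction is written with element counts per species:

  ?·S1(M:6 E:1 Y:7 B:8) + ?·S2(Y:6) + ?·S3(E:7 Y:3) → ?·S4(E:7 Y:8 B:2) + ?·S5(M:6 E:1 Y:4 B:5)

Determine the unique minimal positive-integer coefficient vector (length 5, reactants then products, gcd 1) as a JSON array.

Coefficients: [4, 3, 6, 6, 4]

M: 4·6+3·0+6·0 = 24 | 6·0+4·6 = 24
E: 4·1+3·0+6·7 = 46 | 6·7+4·1 = 46
Y: 4·7+3·6+6·3 = 64 | 6·8+4·4 = 64
B: 4·8+3·0+6·0 = 32 | 6·2+4·5 = 32
gcd(4,3,6,6,4) = 1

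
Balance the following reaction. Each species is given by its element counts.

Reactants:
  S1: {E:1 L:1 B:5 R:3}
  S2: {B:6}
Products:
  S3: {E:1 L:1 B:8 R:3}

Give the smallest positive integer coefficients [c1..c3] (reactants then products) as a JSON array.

E: 2·1+1·0 = 2 | 2·1 = 2
L: 2·1+1·0 = 2 | 2·1 = 2
B: 2·5+1·6 = 16 | 2·8 = 16
R: 2·3+1·0 = 6 | 2·3 = 6
gcd(2,1,2) = 1

Coefficients: [2, 1, 2]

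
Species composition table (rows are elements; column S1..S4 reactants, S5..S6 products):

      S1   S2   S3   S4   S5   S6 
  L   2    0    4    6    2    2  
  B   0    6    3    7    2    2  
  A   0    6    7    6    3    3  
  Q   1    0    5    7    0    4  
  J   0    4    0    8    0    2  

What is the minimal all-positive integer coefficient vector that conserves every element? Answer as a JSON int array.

L: 2·2+1·0+3·4+1·6 = 22 | 5·2+6·2 = 22
B: 2·0+1·6+3·3+1·7 = 22 | 5·2+6·2 = 22
A: 2·0+1·6+3·7+1·6 = 33 | 5·3+6·3 = 33
Q: 2·1+1·0+3·5+1·7 = 24 | 5·0+6·4 = 24
J: 2·0+1·4+3·0+1·8 = 12 | 5·0+6·2 = 12
gcd(2,1,3,1,5,6) = 1

Coefficients: [2, 1, 3, 1, 5, 6]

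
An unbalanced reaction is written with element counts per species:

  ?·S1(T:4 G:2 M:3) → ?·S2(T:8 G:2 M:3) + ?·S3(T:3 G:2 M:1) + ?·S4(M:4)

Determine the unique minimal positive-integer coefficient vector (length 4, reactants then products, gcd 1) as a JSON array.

T: 5·4 = 20 | 1·8+4·3+2·0 = 20
G: 5·2 = 10 | 1·2+4·2+2·0 = 10
M: 5·3 = 15 | 1·3+4·1+2·4 = 15
gcd(5,1,4,2) = 1

Coefficients: [5, 1, 4, 2]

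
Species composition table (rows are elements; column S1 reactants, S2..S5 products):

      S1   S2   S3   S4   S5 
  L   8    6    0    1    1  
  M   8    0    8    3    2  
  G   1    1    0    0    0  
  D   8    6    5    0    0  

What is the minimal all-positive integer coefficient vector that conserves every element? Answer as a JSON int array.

Coefficients: [5, 5, 2, 4, 6]

L: 5·8 = 40 | 5·6+2·0+4·1+6·1 = 40
M: 5·8 = 40 | 5·0+2·8+4·3+6·2 = 40
G: 5·1 = 5 | 5·1+2·0+4·0+6·0 = 5
D: 5·8 = 40 | 5·6+2·5+4·0+6·0 = 40
gcd(5,5,2,4,6) = 1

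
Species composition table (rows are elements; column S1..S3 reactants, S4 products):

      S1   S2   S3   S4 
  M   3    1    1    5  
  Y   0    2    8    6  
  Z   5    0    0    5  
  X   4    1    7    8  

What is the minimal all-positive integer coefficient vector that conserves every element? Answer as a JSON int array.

Coefficients: [3, 5, 1, 3]

M: 3·3+5·1+1·1 = 15 | 3·5 = 15
Y: 3·0+5·2+1·8 = 18 | 3·6 = 18
Z: 3·5+5·0+1·0 = 15 | 3·5 = 15
X: 3·4+5·1+1·7 = 24 | 3·8 = 24
gcd(3,5,1,3) = 1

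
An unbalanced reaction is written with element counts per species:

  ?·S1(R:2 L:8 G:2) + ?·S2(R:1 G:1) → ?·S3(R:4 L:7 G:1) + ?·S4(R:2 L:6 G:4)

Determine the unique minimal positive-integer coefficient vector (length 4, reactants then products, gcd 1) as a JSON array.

R: 4·2+6·1 = 14 | 2·4+3·2 = 14
L: 4·8+6·0 = 32 | 2·7+3·6 = 32
G: 4·2+6·1 = 14 | 2·1+3·4 = 14
gcd(4,6,2,3) = 1

Coefficients: [4, 6, 2, 3]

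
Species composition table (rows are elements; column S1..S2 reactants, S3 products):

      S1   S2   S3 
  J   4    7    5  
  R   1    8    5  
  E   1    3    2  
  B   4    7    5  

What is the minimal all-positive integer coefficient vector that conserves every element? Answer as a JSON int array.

J: 1·4+3·7 = 25 | 5·5 = 25
R: 1·1+3·8 = 25 | 5·5 = 25
E: 1·1+3·3 = 10 | 5·2 = 10
B: 1·4+3·7 = 25 | 5·5 = 25
gcd(1,3,5) = 1

Coefficients: [1, 3, 5]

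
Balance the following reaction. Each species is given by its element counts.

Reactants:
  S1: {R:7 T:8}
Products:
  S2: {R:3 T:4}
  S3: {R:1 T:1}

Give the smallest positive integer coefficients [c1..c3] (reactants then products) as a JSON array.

Coefficients: [1, 1, 4]

R: 1·7 = 7 | 1·3+4·1 = 7
T: 1·8 = 8 | 1·4+4·1 = 8
gcd(1,1,4) = 1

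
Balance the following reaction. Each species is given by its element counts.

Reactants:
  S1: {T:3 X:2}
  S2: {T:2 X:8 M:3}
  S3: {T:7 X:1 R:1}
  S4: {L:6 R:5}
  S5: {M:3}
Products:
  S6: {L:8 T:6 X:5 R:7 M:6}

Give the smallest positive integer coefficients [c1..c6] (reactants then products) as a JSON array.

Coefficients: [3, 1, 1, 4, 5, 3]

L: 3·0+1·0+1·0+4·6+5·0 = 24 | 3·8 = 24
T: 3·3+1·2+1·7+4·0+5·0 = 18 | 3·6 = 18
X: 3·2+1·8+1·1+4·0+5·0 = 15 | 3·5 = 15
R: 3·0+1·0+1·1+4·5+5·0 = 21 | 3·7 = 21
M: 3·0+1·3+1·0+4·0+5·3 = 18 | 3·6 = 18
gcd(3,1,1,4,5,3) = 1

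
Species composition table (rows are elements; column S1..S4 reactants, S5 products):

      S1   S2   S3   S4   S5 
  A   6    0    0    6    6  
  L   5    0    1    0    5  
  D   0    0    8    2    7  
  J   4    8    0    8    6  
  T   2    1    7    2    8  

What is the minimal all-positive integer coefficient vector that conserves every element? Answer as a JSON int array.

Coefficients: [5, 1, 5, 1, 6]

A: 5·6+1·0+5·0+1·6 = 36 | 6·6 = 36
L: 5·5+1·0+5·1+1·0 = 30 | 6·5 = 30
D: 5·0+1·0+5·8+1·2 = 42 | 6·7 = 42
J: 5·4+1·8+5·0+1·8 = 36 | 6·6 = 36
T: 5·2+1·1+5·7+1·2 = 48 | 6·8 = 48
gcd(5,1,5,1,6) = 1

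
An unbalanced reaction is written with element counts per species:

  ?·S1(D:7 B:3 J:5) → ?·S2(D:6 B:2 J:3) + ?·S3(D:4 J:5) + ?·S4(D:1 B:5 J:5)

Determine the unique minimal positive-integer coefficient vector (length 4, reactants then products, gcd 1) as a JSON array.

D: 5·7 = 35 | 5·6+1·4+1·1 = 35
B: 5·3 = 15 | 5·2+1·0+1·5 = 15
J: 5·5 = 25 | 5·3+1·5+1·5 = 25
gcd(5,5,1,1) = 1

Coefficients: [5, 5, 1, 1]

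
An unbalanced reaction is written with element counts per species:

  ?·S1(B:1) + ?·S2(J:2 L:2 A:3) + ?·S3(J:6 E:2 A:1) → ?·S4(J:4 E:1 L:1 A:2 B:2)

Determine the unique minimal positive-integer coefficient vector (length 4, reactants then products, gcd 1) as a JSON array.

Coefficients: [4, 1, 1, 2]

J: 4·0+1·2+1·6 = 8 | 2·4 = 8
E: 4·0+1·0+1·2 = 2 | 2·1 = 2
L: 4·0+1·2+1·0 = 2 | 2·1 = 2
A: 4·0+1·3+1·1 = 4 | 2·2 = 4
B: 4·1+1·0+1·0 = 4 | 2·2 = 4
gcd(4,1,1,2) = 1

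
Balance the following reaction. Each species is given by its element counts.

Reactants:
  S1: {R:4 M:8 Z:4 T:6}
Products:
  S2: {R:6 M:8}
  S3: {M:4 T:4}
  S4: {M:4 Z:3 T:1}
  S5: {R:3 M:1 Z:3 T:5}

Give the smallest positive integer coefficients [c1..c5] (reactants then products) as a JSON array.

R: 6·4 = 24 | 2·6+3·0+4·0+4·3 = 24
M: 6·8 = 48 | 2·8+3·4+4·4+4·1 = 48
Z: 6·4 = 24 | 2·0+3·0+4·3+4·3 = 24
T: 6·6 = 36 | 2·0+3·4+4·1+4·5 = 36
gcd(6,2,3,4,4) = 1

Coefficients: [6, 2, 3, 4, 4]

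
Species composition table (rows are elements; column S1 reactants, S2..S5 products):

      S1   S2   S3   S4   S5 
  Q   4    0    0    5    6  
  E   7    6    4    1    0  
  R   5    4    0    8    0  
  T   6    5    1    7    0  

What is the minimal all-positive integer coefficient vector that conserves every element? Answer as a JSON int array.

Q: 4·4 = 16 | 1·0+5·0+2·5+1·6 = 16
E: 4·7 = 28 | 1·6+5·4+2·1+1·0 = 28
R: 4·5 = 20 | 1·4+5·0+2·8+1·0 = 20
T: 4·6 = 24 | 1·5+5·1+2·7+1·0 = 24
gcd(4,1,5,2,1) = 1

Coefficients: [4, 1, 5, 2, 1]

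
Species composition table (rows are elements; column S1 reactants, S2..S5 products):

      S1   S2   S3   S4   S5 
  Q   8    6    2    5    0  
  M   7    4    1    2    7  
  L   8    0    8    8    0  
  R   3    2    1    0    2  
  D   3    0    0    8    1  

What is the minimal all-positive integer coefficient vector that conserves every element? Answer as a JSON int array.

Coefficients: [6, 5, 4, 2, 2]

Q: 6·8 = 48 | 5·6+4·2+2·5+2·0 = 48
M: 6·7 = 42 | 5·4+4·1+2·2+2·7 = 42
L: 6·8 = 48 | 5·0+4·8+2·8+2·0 = 48
R: 6·3 = 18 | 5·2+4·1+2·0+2·2 = 18
D: 6·3 = 18 | 5·0+4·0+2·8+2·1 = 18
gcd(6,5,4,2,2) = 1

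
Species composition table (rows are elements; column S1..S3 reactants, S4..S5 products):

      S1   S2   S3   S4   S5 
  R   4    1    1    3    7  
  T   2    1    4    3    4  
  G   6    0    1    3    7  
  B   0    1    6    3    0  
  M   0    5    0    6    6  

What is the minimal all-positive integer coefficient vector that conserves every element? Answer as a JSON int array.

R: 3·4+6·1+1·1 = 19 | 4·3+1·7 = 19
T: 3·2+6·1+1·4 = 16 | 4·3+1·4 = 16
G: 3·6+6·0+1·1 = 19 | 4·3+1·7 = 19
B: 3·0+6·1+1·6 = 12 | 4·3+1·0 = 12
M: 3·0+6·5+1·0 = 30 | 4·6+1·6 = 30
gcd(3,6,1,4,1) = 1

Coefficients: [3, 6, 1, 4, 1]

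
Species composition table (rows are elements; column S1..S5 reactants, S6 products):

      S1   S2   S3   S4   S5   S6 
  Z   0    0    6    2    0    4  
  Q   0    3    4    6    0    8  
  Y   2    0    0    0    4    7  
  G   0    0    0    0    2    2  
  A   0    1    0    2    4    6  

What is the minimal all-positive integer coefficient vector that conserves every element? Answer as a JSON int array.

Coefficients: [3, 2, 1, 1, 2, 2]

Z: 3·0+2·0+1·6+1·2+2·0 = 8 | 2·4 = 8
Q: 3·0+2·3+1·4+1·6+2·0 = 16 | 2·8 = 16
Y: 3·2+2·0+1·0+1·0+2·4 = 14 | 2·7 = 14
G: 3·0+2·0+1·0+1·0+2·2 = 4 | 2·2 = 4
A: 3·0+2·1+1·0+1·2+2·4 = 12 | 2·6 = 12
gcd(3,2,1,1,2,2) = 1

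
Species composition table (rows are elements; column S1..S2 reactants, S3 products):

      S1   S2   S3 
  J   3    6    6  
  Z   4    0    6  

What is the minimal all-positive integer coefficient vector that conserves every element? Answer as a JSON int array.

J: 6·3+1·6 = 24 | 4·6 = 24
Z: 6·4+1·0 = 24 | 4·6 = 24
gcd(6,1,4) = 1

Coefficients: [6, 1, 4]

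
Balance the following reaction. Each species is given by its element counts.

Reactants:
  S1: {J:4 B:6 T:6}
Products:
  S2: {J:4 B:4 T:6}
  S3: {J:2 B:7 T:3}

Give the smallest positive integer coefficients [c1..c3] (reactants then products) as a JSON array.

J: 5·4 = 20 | 4·4+2·2 = 20
B: 5·6 = 30 | 4·4+2·7 = 30
T: 5·6 = 30 | 4·6+2·3 = 30
gcd(5,4,2) = 1

Coefficients: [5, 4, 2]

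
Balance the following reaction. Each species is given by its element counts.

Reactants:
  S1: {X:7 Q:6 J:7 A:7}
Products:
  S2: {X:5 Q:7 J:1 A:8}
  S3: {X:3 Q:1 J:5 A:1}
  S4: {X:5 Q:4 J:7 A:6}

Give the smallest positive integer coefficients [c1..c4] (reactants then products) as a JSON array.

Coefficients: [5, 3, 5, 1]

X: 5·7 = 35 | 3·5+5·3+1·5 = 35
Q: 5·6 = 30 | 3·7+5·1+1·4 = 30
J: 5·7 = 35 | 3·1+5·5+1·7 = 35
A: 5·7 = 35 | 3·8+5·1+1·6 = 35
gcd(5,3,5,1) = 1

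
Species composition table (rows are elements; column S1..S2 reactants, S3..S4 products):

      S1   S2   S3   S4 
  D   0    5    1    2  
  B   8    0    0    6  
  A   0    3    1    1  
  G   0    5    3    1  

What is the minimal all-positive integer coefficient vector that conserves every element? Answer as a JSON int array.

D: 3·0+2·5 = 10 | 2·1+4·2 = 10
B: 3·8+2·0 = 24 | 2·0+4·6 = 24
A: 3·0+2·3 = 6 | 2·1+4·1 = 6
G: 3·0+2·5 = 10 | 2·3+4·1 = 10
gcd(3,2,2,4) = 1

Coefficients: [3, 2, 2, 4]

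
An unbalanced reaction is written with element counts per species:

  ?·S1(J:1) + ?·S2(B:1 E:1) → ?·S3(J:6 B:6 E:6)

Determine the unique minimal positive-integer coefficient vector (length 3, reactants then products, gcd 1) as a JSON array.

J: 6·1+6·0 = 6 | 1·6 = 6
B: 6·0+6·1 = 6 | 1·6 = 6
E: 6·0+6·1 = 6 | 1·6 = 6
gcd(6,6,1) = 1

Coefficients: [6, 6, 1]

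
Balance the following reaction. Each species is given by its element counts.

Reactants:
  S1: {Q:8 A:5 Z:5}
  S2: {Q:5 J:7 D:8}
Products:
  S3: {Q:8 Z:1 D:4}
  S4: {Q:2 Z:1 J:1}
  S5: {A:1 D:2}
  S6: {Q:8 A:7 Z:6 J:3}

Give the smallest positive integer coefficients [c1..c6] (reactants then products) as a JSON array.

Coefficients: [5, 2, 2, 5, 4, 3]

Q: 5·8+2·5 = 50 | 2·8+5·2+4·0+3·8 = 50
A: 5·5+2·0 = 25 | 2·0+5·0+4·1+3·7 = 25
Z: 5·5+2·0 = 25 | 2·1+5·1+4·0+3·6 = 25
J: 5·0+2·7 = 14 | 2·0+5·1+4·0+3·3 = 14
D: 5·0+2·8 = 16 | 2·4+5·0+4·2+3·0 = 16
gcd(5,2,2,5,4,3) = 1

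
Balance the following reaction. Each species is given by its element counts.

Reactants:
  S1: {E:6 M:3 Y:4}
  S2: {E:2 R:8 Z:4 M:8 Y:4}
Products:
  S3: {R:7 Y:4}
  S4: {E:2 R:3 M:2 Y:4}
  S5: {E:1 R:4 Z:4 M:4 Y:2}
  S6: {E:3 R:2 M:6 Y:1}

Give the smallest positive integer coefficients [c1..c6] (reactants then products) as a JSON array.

Coefficients: [2, 6, 1, 3, 6, 4]

E: 2·6+6·2 = 24 | 1·0+3·2+6·1+4·3 = 24
R: 2·0+6·8 = 48 | 1·7+3·3+6·4+4·2 = 48
Z: 2·0+6·4 = 24 | 1·0+3·0+6·4+4·0 = 24
M: 2·3+6·8 = 54 | 1·0+3·2+6·4+4·6 = 54
Y: 2·4+6·4 = 32 | 1·4+3·4+6·2+4·1 = 32
gcd(2,6,1,3,6,4) = 1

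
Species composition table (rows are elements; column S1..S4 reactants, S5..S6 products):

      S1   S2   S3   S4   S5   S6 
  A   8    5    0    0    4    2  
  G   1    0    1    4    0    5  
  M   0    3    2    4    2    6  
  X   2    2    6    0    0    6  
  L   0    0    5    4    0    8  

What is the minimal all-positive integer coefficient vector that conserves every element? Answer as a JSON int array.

Coefficients: [1, 2, 4, 5, 2, 5]

A: 1·8+2·5+4·0+5·0 = 18 | 2·4+5·2 = 18
G: 1·1+2·0+4·1+5·4 = 25 | 2·0+5·5 = 25
M: 1·0+2·3+4·2+5·4 = 34 | 2·2+5·6 = 34
X: 1·2+2·2+4·6+5·0 = 30 | 2·0+5·6 = 30
L: 1·0+2·0+4·5+5·4 = 40 | 2·0+5·8 = 40
gcd(1,2,4,5,2,5) = 1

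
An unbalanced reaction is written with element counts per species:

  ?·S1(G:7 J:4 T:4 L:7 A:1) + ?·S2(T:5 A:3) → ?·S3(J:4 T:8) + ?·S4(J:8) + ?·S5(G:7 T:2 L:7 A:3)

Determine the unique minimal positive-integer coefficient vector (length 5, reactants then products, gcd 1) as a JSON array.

Coefficients: [6, 4, 4, 1, 6]

G: 6·7+4·0 = 42 | 4·0+1·0+6·7 = 42
J: 6·4+4·0 = 24 | 4·4+1·8+6·0 = 24
T: 6·4+4·5 = 44 | 4·8+1·0+6·2 = 44
L: 6·7+4·0 = 42 | 4·0+1·0+6·7 = 42
A: 6·1+4·3 = 18 | 4·0+1·0+6·3 = 18
gcd(6,4,4,1,6) = 1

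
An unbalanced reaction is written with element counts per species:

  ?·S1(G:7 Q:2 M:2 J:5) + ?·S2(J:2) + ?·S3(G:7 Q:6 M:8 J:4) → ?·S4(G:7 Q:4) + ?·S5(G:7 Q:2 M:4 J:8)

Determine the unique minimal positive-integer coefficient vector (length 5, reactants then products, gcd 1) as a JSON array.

G: 6·7+3·0+1·7 = 49 | 2·7+5·7 = 49
Q: 6·2+3·0+1·6 = 18 | 2·4+5·2 = 18
M: 6·2+3·0+1·8 = 20 | 2·0+5·4 = 20
J: 6·5+3·2+1·4 = 40 | 2·0+5·8 = 40
gcd(6,3,1,2,5) = 1

Coefficients: [6, 3, 1, 2, 5]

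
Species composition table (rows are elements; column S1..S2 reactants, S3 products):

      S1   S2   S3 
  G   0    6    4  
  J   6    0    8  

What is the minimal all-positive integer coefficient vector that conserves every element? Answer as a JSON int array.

Coefficients: [4, 2, 3]

G: 4·0+2·6 = 12 | 3·4 = 12
J: 4·6+2·0 = 24 | 3·8 = 24
gcd(4,2,3) = 1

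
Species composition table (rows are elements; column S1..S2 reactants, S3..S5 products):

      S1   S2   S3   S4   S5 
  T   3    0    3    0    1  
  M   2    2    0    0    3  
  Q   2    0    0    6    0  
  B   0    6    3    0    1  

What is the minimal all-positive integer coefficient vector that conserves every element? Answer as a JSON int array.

T: 6·3+3·0 = 18 | 4·3+2·0+6·1 = 18
M: 6·2+3·2 = 18 | 4·0+2·0+6·3 = 18
Q: 6·2+3·0 = 12 | 4·0+2·6+6·0 = 12
B: 6·0+3·6 = 18 | 4·3+2·0+6·1 = 18
gcd(6,3,4,2,6) = 1

Coefficients: [6, 3, 4, 2, 6]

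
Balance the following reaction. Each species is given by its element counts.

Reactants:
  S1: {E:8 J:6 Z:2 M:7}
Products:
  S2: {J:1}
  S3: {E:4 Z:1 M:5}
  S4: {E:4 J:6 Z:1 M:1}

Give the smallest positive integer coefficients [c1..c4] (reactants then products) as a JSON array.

E: 4·8 = 32 | 6·0+5·4+3·4 = 32
J: 4·6 = 24 | 6·1+5·0+3·6 = 24
Z: 4·2 = 8 | 6·0+5·1+3·1 = 8
M: 4·7 = 28 | 6·0+5·5+3·1 = 28
gcd(4,6,5,3) = 1

Coefficients: [4, 6, 5, 3]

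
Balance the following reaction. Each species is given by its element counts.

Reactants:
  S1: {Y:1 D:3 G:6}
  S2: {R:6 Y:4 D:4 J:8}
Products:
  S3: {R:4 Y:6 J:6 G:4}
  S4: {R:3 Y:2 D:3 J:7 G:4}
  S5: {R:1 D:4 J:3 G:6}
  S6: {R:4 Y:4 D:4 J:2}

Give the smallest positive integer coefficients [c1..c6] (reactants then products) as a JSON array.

Coefficients: [6, 5, 1, 2, 4, 4]

R: 6·0+5·6 = 30 | 1·4+2·3+4·1+4·4 = 30
Y: 6·1+5·4 = 26 | 1·6+2·2+4·0+4·4 = 26
D: 6·3+5·4 = 38 | 1·0+2·3+4·4+4·4 = 38
J: 6·0+5·8 = 40 | 1·6+2·7+4·3+4·2 = 40
G: 6·6+5·0 = 36 | 1·4+2·4+4·6+4·0 = 36
gcd(6,5,1,2,4,4) = 1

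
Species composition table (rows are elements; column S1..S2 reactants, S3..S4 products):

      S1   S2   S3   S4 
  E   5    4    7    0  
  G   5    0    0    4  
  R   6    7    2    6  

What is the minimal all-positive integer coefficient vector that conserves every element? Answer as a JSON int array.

Coefficients: [4, 2, 4, 5]

E: 4·5+2·4 = 28 | 4·7+5·0 = 28
G: 4·5+2·0 = 20 | 4·0+5·4 = 20
R: 4·6+2·7 = 38 | 4·2+5·6 = 38
gcd(4,2,4,5) = 1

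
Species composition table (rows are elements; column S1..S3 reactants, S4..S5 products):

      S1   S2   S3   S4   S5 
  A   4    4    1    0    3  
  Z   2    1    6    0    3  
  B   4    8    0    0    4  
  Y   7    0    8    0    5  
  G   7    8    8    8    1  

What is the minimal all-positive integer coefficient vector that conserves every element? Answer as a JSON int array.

Coefficients: [2, 2, 2, 5, 6]

A: 2·4+2·4+2·1 = 18 | 5·0+6·3 = 18
Z: 2·2+2·1+2·6 = 18 | 5·0+6·3 = 18
B: 2·4+2·8+2·0 = 24 | 5·0+6·4 = 24
Y: 2·7+2·0+2·8 = 30 | 5·0+6·5 = 30
G: 2·7+2·8+2·8 = 46 | 5·8+6·1 = 46
gcd(2,2,2,5,6) = 1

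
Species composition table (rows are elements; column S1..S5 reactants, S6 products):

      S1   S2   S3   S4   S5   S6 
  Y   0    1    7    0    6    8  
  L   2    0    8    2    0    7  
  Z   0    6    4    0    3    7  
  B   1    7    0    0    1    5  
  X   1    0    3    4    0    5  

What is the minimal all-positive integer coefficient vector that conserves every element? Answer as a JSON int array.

Coefficients: [5, 3, 3, 4, 4, 6]

Y: 5·0+3·1+3·7+4·0+4·6 = 48 | 6·8 = 48
L: 5·2+3·0+3·8+4·2+4·0 = 42 | 6·7 = 42
Z: 5·0+3·6+3·4+4·0+4·3 = 42 | 6·7 = 42
B: 5·1+3·7+3·0+4·0+4·1 = 30 | 6·5 = 30
X: 5·1+3·0+3·3+4·4+4·0 = 30 | 6·5 = 30
gcd(5,3,3,4,4,6) = 1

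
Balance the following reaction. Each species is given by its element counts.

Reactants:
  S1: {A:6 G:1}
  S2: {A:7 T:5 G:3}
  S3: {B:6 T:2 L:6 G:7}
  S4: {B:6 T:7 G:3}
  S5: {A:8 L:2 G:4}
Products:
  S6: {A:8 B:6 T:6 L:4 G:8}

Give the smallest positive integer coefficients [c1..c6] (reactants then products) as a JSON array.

A: 3·6+2·7+3·0+2·0+1·8 = 40 | 5·8 = 40
B: 3·0+2·0+3·6+2·6+1·0 = 30 | 5·6 = 30
T: 3·0+2·5+3·2+2·7+1·0 = 30 | 5·6 = 30
L: 3·0+2·0+3·6+2·0+1·2 = 20 | 5·4 = 20
G: 3·1+2·3+3·7+2·3+1·4 = 40 | 5·8 = 40
gcd(3,2,3,2,1,5) = 1

Coefficients: [3, 2, 3, 2, 1, 5]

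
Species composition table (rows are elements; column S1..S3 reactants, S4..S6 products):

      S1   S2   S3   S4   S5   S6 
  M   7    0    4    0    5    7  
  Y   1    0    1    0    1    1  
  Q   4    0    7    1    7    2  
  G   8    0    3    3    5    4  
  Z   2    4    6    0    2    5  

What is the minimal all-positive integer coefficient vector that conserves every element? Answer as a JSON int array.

M: 5·7+1·0+2·4 = 43 | 5·0+3·5+4·7 = 43
Y: 5·1+1·0+2·1 = 7 | 5·0+3·1+4·1 = 7
Q: 5·4+1·0+2·7 = 34 | 5·1+3·7+4·2 = 34
G: 5·8+1·0+2·3 = 46 | 5·3+3·5+4·4 = 46
Z: 5·2+1·4+2·6 = 26 | 5·0+3·2+4·5 = 26
gcd(5,1,2,5,3,4) = 1

Coefficients: [5, 1, 2, 5, 3, 4]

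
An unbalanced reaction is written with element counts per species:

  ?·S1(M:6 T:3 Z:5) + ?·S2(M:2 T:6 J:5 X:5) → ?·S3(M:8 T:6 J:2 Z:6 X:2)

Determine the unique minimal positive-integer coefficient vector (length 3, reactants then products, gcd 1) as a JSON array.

M: 6·6+2·2 = 40 | 5·8 = 40
T: 6·3+2·6 = 30 | 5·6 = 30
J: 6·0+2·5 = 10 | 5·2 = 10
Z: 6·5+2·0 = 30 | 5·6 = 30
X: 6·0+2·5 = 10 | 5·2 = 10
gcd(6,2,5) = 1

Coefficients: [6, 2, 5]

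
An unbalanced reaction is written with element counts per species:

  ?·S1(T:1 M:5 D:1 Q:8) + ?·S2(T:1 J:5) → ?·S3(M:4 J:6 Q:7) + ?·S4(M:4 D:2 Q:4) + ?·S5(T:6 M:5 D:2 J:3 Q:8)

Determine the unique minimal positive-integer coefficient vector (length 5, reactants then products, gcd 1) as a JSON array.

T: 6·1+6·1 = 12 | 4·0+1·0+2·6 = 12
M: 6·5+6·0 = 30 | 4·4+1·4+2·5 = 30
D: 6·1+6·0 = 6 | 4·0+1·2+2·2 = 6
J: 6·0+6·5 = 30 | 4·6+1·0+2·3 = 30
Q: 6·8+6·0 = 48 | 4·7+1·4+2·8 = 48
gcd(6,6,4,1,2) = 1

Coefficients: [6, 6, 4, 1, 2]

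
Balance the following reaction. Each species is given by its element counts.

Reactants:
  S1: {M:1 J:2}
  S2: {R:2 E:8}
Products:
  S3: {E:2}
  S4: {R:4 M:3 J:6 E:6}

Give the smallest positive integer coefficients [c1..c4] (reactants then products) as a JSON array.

Coefficients: [3, 2, 5, 1]

R: 3·0+2·2 = 4 | 5·0+1·4 = 4
M: 3·1+2·0 = 3 | 5·0+1·3 = 3
J: 3·2+2·0 = 6 | 5·0+1·6 = 6
E: 3·0+2·8 = 16 | 5·2+1·6 = 16
gcd(3,2,5,1) = 1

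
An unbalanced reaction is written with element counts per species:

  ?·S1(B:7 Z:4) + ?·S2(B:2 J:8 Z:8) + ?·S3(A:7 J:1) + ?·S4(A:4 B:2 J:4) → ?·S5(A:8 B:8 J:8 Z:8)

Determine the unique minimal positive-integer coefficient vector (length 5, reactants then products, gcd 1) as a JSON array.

Coefficients: [4, 3, 4, 3, 5]

A: 4·0+3·0+4·7+3·4 = 40 | 5·8 = 40
B: 4·7+3·2+4·0+3·2 = 40 | 5·8 = 40
J: 4·0+3·8+4·1+3·4 = 40 | 5·8 = 40
Z: 4·4+3·8+4·0+3·0 = 40 | 5·8 = 40
gcd(4,3,4,3,5) = 1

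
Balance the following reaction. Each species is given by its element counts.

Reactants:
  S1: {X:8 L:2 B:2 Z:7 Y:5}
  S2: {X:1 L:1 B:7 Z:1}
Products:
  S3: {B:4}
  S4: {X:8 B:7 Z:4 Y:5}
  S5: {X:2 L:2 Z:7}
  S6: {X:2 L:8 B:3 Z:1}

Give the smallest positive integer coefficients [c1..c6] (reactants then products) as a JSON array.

X: 3·8+6·1 = 30 | 6·0+3·8+2·2+1·2 = 30
L: 3·2+6·1 = 12 | 6·0+3·0+2·2+1·8 = 12
B: 3·2+6·7 = 48 | 6·4+3·7+2·0+1·3 = 48
Z: 3·7+6·1 = 27 | 6·0+3·4+2·7+1·1 = 27
Y: 3·5+6·0 = 15 | 6·0+3·5+2·0+1·0 = 15
gcd(3,6,6,3,2,1) = 1

Coefficients: [3, 6, 6, 3, 2, 1]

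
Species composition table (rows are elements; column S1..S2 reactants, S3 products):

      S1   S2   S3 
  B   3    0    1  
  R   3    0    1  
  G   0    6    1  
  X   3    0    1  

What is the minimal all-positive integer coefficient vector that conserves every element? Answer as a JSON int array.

B: 2·3+1·0 = 6 | 6·1 = 6
R: 2·3+1·0 = 6 | 6·1 = 6
G: 2·0+1·6 = 6 | 6·1 = 6
X: 2·3+1·0 = 6 | 6·1 = 6
gcd(2,1,6) = 1

Coefficients: [2, 1, 6]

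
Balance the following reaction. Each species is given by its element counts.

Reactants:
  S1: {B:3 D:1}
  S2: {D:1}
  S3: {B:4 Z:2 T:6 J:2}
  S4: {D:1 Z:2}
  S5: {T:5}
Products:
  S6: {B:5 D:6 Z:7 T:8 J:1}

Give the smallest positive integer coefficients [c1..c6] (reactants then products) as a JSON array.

B: 2·3+4·0+1·4+6·0+2·0 = 10 | 2·5 = 10
D: 2·1+4·1+1·0+6·1+2·0 = 12 | 2·6 = 12
Z: 2·0+4·0+1·2+6·2+2·0 = 14 | 2·7 = 14
T: 2·0+4·0+1·6+6·0+2·5 = 16 | 2·8 = 16
J: 2·0+4·0+1·2+6·0+2·0 = 2 | 2·1 = 2
gcd(2,4,1,6,2,2) = 1

Coefficients: [2, 4, 1, 6, 2, 2]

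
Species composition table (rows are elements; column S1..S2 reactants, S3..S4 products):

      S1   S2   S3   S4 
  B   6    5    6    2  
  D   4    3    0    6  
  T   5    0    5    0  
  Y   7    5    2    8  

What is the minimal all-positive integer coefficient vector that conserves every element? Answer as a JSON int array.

Coefficients: [6, 2, 6, 5]

B: 6·6+2·5 = 46 | 6·6+5·2 = 46
D: 6·4+2·3 = 30 | 6·0+5·6 = 30
T: 6·5+2·0 = 30 | 6·5+5·0 = 30
Y: 6·7+2·5 = 52 | 6·2+5·8 = 52
gcd(6,2,6,5) = 1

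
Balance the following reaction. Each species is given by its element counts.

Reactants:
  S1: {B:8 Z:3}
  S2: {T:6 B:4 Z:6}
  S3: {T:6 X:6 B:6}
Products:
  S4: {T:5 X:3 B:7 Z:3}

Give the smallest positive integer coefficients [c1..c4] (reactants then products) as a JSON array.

T: 2·0+2·6+3·6 = 30 | 6·5 = 30
X: 2·0+2·0+3·6 = 18 | 6·3 = 18
B: 2·8+2·4+3·6 = 42 | 6·7 = 42
Z: 2·3+2·6+3·0 = 18 | 6·3 = 18
gcd(2,2,3,6) = 1

Coefficients: [2, 2, 3, 6]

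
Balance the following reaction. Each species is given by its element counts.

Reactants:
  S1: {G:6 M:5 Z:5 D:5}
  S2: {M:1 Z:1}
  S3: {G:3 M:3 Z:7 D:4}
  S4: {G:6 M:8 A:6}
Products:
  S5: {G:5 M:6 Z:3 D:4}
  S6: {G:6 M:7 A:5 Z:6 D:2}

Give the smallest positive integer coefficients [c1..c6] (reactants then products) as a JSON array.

Coefficients: [4, 6, 4, 5, 6, 6]

G: 4·6+6·0+4·3+5·6 = 66 | 6·5+6·6 = 66
M: 4·5+6·1+4·3+5·8 = 78 | 6·6+6·7 = 78
A: 4·0+6·0+4·0+5·6 = 30 | 6·0+6·5 = 30
Z: 4·5+6·1+4·7+5·0 = 54 | 6·3+6·6 = 54
D: 4·5+6·0+4·4+5·0 = 36 | 6·4+6·2 = 36
gcd(4,6,4,5,6,6) = 1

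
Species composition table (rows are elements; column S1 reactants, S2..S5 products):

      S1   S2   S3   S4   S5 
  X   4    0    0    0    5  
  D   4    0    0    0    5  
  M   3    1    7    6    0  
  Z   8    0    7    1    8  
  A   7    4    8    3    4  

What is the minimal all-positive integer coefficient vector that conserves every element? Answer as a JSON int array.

X: 5·4 = 20 | 2·0+1·0+1·0+4·5 = 20
D: 5·4 = 20 | 2·0+1·0+1·0+4·5 = 20
M: 5·3 = 15 | 2·1+1·7+1·6+4·0 = 15
Z: 5·8 = 40 | 2·0+1·7+1·1+4·8 = 40
A: 5·7 = 35 | 2·4+1·8+1·3+4·4 = 35
gcd(5,2,1,1,4) = 1

Coefficients: [5, 2, 1, 1, 4]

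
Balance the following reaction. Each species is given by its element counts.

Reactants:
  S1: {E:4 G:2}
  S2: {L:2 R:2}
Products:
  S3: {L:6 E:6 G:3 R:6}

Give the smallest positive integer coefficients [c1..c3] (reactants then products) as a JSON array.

L: 3·0+6·2 = 12 | 2·6 = 12
E: 3·4+6·0 = 12 | 2·6 = 12
G: 3·2+6·0 = 6 | 2·3 = 6
R: 3·0+6·2 = 12 | 2·6 = 12
gcd(3,6,2) = 1

Coefficients: [3, 6, 2]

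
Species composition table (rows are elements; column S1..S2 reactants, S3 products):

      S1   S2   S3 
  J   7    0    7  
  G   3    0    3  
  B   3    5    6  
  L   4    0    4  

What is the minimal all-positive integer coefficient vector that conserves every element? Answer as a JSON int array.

Coefficients: [5, 3, 5]

J: 5·7+3·0 = 35 | 5·7 = 35
G: 5·3+3·0 = 15 | 5·3 = 15
B: 5·3+3·5 = 30 | 5·6 = 30
L: 5·4+3·0 = 20 | 5·4 = 20
gcd(5,3,5) = 1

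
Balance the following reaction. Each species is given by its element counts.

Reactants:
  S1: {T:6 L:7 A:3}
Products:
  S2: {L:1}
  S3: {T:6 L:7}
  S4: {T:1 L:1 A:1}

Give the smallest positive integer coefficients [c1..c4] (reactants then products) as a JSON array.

Coefficients: [2, 1, 1, 6]

T: 2·6 = 12 | 1·0+1·6+6·1 = 12
L: 2·7 = 14 | 1·1+1·7+6·1 = 14
A: 2·3 = 6 | 1·0+1·0+6·1 = 6
gcd(2,1,1,6) = 1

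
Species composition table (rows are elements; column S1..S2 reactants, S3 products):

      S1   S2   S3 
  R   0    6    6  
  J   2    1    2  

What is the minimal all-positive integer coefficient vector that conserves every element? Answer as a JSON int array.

Coefficients: [1, 2, 2]

R: 1·0+2·6 = 12 | 2·6 = 12
J: 1·2+2·1 = 4 | 2·2 = 4
gcd(1,2,2) = 1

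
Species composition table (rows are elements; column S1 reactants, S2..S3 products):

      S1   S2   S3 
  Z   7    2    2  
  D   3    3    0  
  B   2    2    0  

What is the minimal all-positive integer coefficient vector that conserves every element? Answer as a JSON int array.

Coefficients: [2, 2, 5]

Z: 2·7 = 14 | 2·2+5·2 = 14
D: 2·3 = 6 | 2·3+5·0 = 6
B: 2·2 = 4 | 2·2+5·0 = 4
gcd(2,2,5) = 1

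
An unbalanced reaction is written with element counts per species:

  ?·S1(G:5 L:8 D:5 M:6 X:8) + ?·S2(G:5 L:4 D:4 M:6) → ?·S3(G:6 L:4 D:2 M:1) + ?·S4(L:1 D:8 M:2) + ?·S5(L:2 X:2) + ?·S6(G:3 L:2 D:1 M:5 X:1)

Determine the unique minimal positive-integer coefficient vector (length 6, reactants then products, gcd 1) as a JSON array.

G: 2·5+4·5 = 30 | 2·6+2·0+5·0+6·3 = 30
L: 2·8+4·4 = 32 | 2·4+2·1+5·2+6·2 = 32
D: 2·5+4·4 = 26 | 2·2+2·8+5·0+6·1 = 26
M: 2·6+4·6 = 36 | 2·1+2·2+5·0+6·5 = 36
X: 2·8+4·0 = 16 | 2·0+2·0+5·2+6·1 = 16
gcd(2,4,2,2,5,6) = 1

Coefficients: [2, 4, 2, 2, 5, 6]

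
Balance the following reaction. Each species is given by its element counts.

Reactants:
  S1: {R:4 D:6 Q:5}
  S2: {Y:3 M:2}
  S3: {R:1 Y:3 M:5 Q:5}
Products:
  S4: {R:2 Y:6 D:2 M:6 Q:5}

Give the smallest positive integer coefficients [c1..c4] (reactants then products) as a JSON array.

R: 1·4+4·0+2·1 = 6 | 3·2 = 6
Y: 1·0+4·3+2·3 = 18 | 3·6 = 18
D: 1·6+4·0+2·0 = 6 | 3·2 = 6
M: 1·0+4·2+2·5 = 18 | 3·6 = 18
Q: 1·5+4·0+2·5 = 15 | 3·5 = 15
gcd(1,4,2,3) = 1

Coefficients: [1, 4, 2, 3]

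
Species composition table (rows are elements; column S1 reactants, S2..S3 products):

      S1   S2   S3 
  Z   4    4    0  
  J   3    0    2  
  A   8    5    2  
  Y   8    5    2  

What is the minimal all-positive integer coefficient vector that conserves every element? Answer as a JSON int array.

Coefficients: [2, 2, 3]

Z: 2·4 = 8 | 2·4+3·0 = 8
J: 2·3 = 6 | 2·0+3·2 = 6
A: 2·8 = 16 | 2·5+3·2 = 16
Y: 2·8 = 16 | 2·5+3·2 = 16
gcd(2,2,3) = 1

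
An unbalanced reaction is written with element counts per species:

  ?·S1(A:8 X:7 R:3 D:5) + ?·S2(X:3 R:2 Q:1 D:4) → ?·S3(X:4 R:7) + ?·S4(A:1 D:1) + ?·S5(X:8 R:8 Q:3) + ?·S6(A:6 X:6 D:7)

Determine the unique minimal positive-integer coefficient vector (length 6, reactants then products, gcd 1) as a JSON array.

A: 3·8+3·0 = 24 | 1·0+6·1+1·0+3·6 = 24
X: 3·7+3·3 = 30 | 1·4+6·0+1·8+3·6 = 30
R: 3·3+3·2 = 15 | 1·7+6·0+1·8+3·0 = 15
Q: 3·0+3·1 = 3 | 1·0+6·0+1·3+3·0 = 3
D: 3·5+3·4 = 27 | 1·0+6·1+1·0+3·7 = 27
gcd(3,3,1,6,1,3) = 1

Coefficients: [3, 3, 1, 6, 1, 3]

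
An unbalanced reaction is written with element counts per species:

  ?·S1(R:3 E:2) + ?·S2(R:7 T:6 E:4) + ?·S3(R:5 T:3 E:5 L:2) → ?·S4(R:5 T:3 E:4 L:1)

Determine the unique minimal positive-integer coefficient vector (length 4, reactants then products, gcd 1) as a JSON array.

Coefficients: [1, 1, 2, 4]

R: 1·3+1·7+2·5 = 20 | 4·5 = 20
T: 1·0+1·6+2·3 = 12 | 4·3 = 12
E: 1·2+1·4+2·5 = 16 | 4·4 = 16
L: 1·0+1·0+2·2 = 4 | 4·1 = 4
gcd(1,1,2,4) = 1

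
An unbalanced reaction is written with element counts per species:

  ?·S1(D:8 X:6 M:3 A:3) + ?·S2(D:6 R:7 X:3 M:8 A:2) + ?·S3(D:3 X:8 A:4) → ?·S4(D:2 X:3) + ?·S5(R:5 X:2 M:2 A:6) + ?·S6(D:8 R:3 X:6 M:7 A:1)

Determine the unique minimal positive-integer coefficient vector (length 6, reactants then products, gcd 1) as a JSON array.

Coefficients: [1, 5, 4, 5, 4, 5]

D: 1·8+5·6+4·3 = 50 | 5·2+4·0+5·8 = 50
R: 1·0+5·7+4·0 = 35 | 5·0+4·5+5·3 = 35
X: 1·6+5·3+4·8 = 53 | 5·3+4·2+5·6 = 53
M: 1·3+5·8+4·0 = 43 | 5·0+4·2+5·7 = 43
A: 1·3+5·2+4·4 = 29 | 5·0+4·6+5·1 = 29
gcd(1,5,4,5,4,5) = 1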